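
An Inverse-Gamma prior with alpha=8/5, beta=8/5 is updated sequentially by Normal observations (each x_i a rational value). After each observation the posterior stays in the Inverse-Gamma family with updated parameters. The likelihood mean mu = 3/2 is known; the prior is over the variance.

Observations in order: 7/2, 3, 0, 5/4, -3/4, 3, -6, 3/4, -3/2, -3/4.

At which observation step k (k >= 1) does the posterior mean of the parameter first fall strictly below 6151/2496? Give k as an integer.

k = 4

obs 1: x=7/2 → posterior Inverse-Gamma(21/10, 18/5)
obs 2: x=3 → posterior Inverse-Gamma(13/5, 189/40)
obs 3: x=0 → posterior Inverse-Gamma(31/10, 117/20)
obs 4: x=5/4 → posterior Inverse-Gamma(18/5, 941/160)
obs 5: x=-3/4 → posterior Inverse-Gamma(41/10, 673/80)
obs 6: x=3 → posterior Inverse-Gamma(23/5, 763/80)
obs 7: x=-6 → posterior Inverse-Gamma(51/10, 3013/80)
obs 8: x=3/4 → posterior Inverse-Gamma(28/5, 6071/160)
obs 9: x=-3/2 → posterior Inverse-Gamma(61/10, 6791/160)
obs 10: x=-3/4 → posterior Inverse-Gamma(33/5, 1799/40)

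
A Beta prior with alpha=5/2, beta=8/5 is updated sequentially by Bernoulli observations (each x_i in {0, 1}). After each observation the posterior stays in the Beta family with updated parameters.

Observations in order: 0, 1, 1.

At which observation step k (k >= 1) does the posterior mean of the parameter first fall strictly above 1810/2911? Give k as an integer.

k = 3

obs 1: x=0 → posterior Beta(5/2, 13/5)
obs 2: x=1 → posterior Beta(7/2, 13/5)
obs 3: x=1 → posterior Beta(9/2, 13/5)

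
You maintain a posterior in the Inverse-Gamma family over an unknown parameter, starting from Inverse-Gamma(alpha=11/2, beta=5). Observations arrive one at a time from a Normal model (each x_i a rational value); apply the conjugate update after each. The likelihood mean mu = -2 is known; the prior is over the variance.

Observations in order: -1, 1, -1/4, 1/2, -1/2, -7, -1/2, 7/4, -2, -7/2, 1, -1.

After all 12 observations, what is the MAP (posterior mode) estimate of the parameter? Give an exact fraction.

obs 1: x=-1 → posterior Inverse-Gamma(6, 11/2)
obs 2: x=1 → posterior Inverse-Gamma(13/2, 10)
obs 3: x=-1/4 → posterior Inverse-Gamma(7, 369/32)
obs 4: x=1/2 → posterior Inverse-Gamma(15/2, 469/32)
obs 5: x=-1/2 → posterior Inverse-Gamma(8, 505/32)
obs 6: x=-7 → posterior Inverse-Gamma(17/2, 905/32)
obs 7: x=-1/2 → posterior Inverse-Gamma(9, 941/32)
obs 8: x=7/4 → posterior Inverse-Gamma(19/2, 583/16)
obs 9: x=-2 → posterior Inverse-Gamma(10, 583/16)
obs 10: x=-7/2 → posterior Inverse-Gamma(21/2, 601/16)
obs 11: x=1 → posterior Inverse-Gamma(11, 673/16)
obs 12: x=-1 → posterior Inverse-Gamma(23/2, 681/16)

681/200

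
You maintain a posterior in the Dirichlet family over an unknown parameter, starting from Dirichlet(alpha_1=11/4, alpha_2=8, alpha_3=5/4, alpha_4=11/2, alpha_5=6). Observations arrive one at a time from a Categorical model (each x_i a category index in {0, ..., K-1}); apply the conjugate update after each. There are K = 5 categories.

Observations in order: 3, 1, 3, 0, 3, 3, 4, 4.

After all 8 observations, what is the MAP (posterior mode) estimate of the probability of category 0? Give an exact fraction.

obs 1: x=3 → posterior Dirichlet(11/4, 8, 5/4, 13/2, 6)
obs 2: x=1 → posterior Dirichlet(11/4, 9, 5/4, 13/2, 6)
obs 3: x=3 → posterior Dirichlet(11/4, 9, 5/4, 15/2, 6)
obs 4: x=0 → posterior Dirichlet(15/4, 9, 5/4, 15/2, 6)
obs 5: x=3 → posterior Dirichlet(15/4, 9, 5/4, 17/2, 6)
obs 6: x=3 → posterior Dirichlet(15/4, 9, 5/4, 19/2, 6)
obs 7: x=4 → posterior Dirichlet(15/4, 9, 5/4, 19/2, 7)
obs 8: x=4 → posterior Dirichlet(15/4, 9, 5/4, 19/2, 8)

11/106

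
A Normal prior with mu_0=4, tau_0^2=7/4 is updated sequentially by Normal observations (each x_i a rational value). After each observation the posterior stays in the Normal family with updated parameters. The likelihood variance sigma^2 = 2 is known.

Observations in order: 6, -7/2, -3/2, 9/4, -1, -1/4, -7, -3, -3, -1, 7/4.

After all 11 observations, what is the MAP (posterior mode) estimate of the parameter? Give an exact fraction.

obs 1: x=6 → posterior Normal(74/15, 14/15)
obs 2: x=-7/2 → posterior Normal(9/4, 7/11)
obs 3: x=-3/2 → posterior Normal(39/29, 14/29)
obs 4: x=9/4 → posterior Normal(73/48, 7/18)
obs 5: x=-1 → posterior Normal(191/172, 14/43)
obs 6: x=-1/4 → posterior Normal(23/25, 7/25)
obs 7: x=-7 → posterior Normal(-1/19, 14/57)
obs 8: x=-3 → posterior Normal(-3/8, 7/32)
obs 9: x=-3 → posterior Normal(-45/71, 14/71)
obs 10: x=-1 → posterior Normal(-2/3, 7/39)
obs 11: x=7/4 → posterior Normal(-159/340, 14/85)

-159/340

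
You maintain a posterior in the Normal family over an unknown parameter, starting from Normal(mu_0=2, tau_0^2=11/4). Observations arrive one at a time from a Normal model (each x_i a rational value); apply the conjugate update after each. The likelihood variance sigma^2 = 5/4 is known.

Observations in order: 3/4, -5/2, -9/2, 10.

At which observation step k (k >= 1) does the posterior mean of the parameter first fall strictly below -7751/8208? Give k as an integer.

obs 1: x=3/4 → posterior Normal(73/64, 55/64)
obs 2: x=-5/2 → posterior Normal(-37/108, 55/108)
obs 3: x=-9/2 → posterior Normal(-235/152, 55/152)
obs 4: x=10 → posterior Normal(205/196, 55/196)

k = 3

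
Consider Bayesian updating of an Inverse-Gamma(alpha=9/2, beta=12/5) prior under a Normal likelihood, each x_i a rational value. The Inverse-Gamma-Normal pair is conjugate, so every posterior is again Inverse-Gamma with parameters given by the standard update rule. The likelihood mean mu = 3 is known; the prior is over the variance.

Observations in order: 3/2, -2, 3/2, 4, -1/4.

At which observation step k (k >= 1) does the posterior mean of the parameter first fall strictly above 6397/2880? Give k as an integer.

obs 1: x=3/2 → posterior Inverse-Gamma(5, 141/40)
obs 2: x=-2 → posterior Inverse-Gamma(11/2, 641/40)
obs 3: x=3/2 → posterior Inverse-Gamma(6, 343/20)
obs 4: x=4 → posterior Inverse-Gamma(13/2, 353/20)
obs 5: x=-1/4 → posterior Inverse-Gamma(7, 3669/160)

k = 2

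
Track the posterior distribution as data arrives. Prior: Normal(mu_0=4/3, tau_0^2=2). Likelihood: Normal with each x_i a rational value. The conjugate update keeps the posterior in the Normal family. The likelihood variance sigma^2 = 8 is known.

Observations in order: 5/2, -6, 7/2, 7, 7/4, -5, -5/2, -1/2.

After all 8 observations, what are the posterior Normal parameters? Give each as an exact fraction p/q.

mu_0=73/144, tau_0^2=2/3

obs 1: x=5/2 → posterior Normal(47/30, 8/5)
obs 2: x=-6 → posterior Normal(11/36, 4/3)
obs 3: x=7/2 → posterior Normal(16/21, 8/7)
obs 4: x=7 → posterior Normal(37/24, 1)
obs 5: x=7/4 → posterior Normal(169/108, 8/9)
obs 6: x=-5 → posterior Normal(109/120, 4/5)
obs 7: x=-5/2 → posterior Normal(79/132, 8/11)
obs 8: x=-1/2 → posterior Normal(73/144, 2/3)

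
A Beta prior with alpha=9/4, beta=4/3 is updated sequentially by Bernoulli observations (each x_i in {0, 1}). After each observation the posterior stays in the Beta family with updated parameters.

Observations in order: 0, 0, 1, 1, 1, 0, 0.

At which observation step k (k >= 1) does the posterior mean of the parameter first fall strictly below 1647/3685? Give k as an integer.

obs 1: x=0 → posterior Beta(9/4, 7/3)
obs 2: x=0 → posterior Beta(9/4, 10/3)
obs 3: x=1 → posterior Beta(13/4, 10/3)
obs 4: x=1 → posterior Beta(17/4, 10/3)
obs 5: x=1 → posterior Beta(21/4, 10/3)
obs 6: x=0 → posterior Beta(21/4, 13/3)
obs 7: x=0 → posterior Beta(21/4, 16/3)

k = 2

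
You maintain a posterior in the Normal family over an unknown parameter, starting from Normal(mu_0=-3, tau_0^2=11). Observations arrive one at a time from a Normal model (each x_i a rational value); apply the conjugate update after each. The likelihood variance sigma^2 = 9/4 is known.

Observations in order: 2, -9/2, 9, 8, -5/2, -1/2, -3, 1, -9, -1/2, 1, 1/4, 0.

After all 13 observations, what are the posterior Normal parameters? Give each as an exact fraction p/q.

mu_0=4/83, tau_0^2=99/581

obs 1: x=2 → posterior Normal(61/53, 99/53)
obs 2: x=-9/2 → posterior Normal(-137/97, 99/97)
obs 3: x=9 → posterior Normal(259/141, 33/47)
obs 4: x=8 → posterior Normal(611/185, 99/185)
obs 5: x=-5/2 → posterior Normal(501/229, 99/229)
obs 6: x=-1/2 → posterior Normal(479/273, 33/91)
obs 7: x=-3 → posterior Normal(347/317, 99/317)
obs 8: x=1 → posterior Normal(391/361, 99/361)
obs 9: x=-9 → posterior Normal(-1/81, 11/45)
obs 10: x=-1/2 → posterior Normal(-27/449, 99/449)
obs 11: x=1 → posterior Normal(1/29, 99/493)
obs 12: x=1/4 → posterior Normal(28/537, 33/179)
obs 13: x=0 → posterior Normal(4/83, 99/581)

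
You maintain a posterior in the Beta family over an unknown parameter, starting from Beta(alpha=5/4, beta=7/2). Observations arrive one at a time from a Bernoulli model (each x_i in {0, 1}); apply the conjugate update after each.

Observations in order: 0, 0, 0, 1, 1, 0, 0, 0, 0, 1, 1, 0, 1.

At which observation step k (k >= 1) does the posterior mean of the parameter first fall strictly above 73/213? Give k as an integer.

obs 1: x=0 → posterior Beta(5/4, 9/2)
obs 2: x=0 → posterior Beta(5/4, 11/2)
obs 3: x=0 → posterior Beta(5/4, 13/2)
obs 4: x=1 → posterior Beta(9/4, 13/2)
obs 5: x=1 → posterior Beta(13/4, 13/2)
obs 6: x=0 → posterior Beta(13/4, 15/2)
obs 7: x=0 → posterior Beta(13/4, 17/2)
obs 8: x=0 → posterior Beta(13/4, 19/2)
obs 9: x=0 → posterior Beta(13/4, 21/2)
obs 10: x=1 → posterior Beta(17/4, 21/2)
obs 11: x=1 → posterior Beta(21/4, 21/2)
obs 12: x=0 → posterior Beta(21/4, 23/2)
obs 13: x=1 → posterior Beta(25/4, 23/2)

k = 13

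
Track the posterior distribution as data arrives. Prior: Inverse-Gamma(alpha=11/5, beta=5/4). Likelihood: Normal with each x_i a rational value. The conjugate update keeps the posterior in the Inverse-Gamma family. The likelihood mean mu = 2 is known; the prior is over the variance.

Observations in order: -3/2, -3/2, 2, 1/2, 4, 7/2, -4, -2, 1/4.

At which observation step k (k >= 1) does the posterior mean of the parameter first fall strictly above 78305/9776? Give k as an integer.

k = 8

obs 1: x=-3/2 → posterior Inverse-Gamma(27/10, 59/8)
obs 2: x=-3/2 → posterior Inverse-Gamma(16/5, 27/2)
obs 3: x=2 → posterior Inverse-Gamma(37/10, 27/2)
obs 4: x=1/2 → posterior Inverse-Gamma(21/5, 117/8)
obs 5: x=4 → posterior Inverse-Gamma(47/10, 133/8)
obs 6: x=7/2 → posterior Inverse-Gamma(26/5, 71/4)
obs 7: x=-4 → posterior Inverse-Gamma(57/10, 143/4)
obs 8: x=-2 → posterior Inverse-Gamma(31/5, 175/4)
obs 9: x=1/4 → posterior Inverse-Gamma(67/10, 1449/32)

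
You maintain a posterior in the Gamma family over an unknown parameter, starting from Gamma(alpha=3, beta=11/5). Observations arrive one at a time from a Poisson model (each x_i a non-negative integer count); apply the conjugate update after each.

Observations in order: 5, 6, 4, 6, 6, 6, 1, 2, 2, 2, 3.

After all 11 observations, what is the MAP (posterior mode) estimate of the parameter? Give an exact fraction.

obs 1: x=5 → posterior Gamma(8, 16/5)
obs 2: x=6 → posterior Gamma(14, 21/5)
obs 3: x=4 → posterior Gamma(18, 26/5)
obs 4: x=6 → posterior Gamma(24, 31/5)
obs 5: x=6 → posterior Gamma(30, 36/5)
obs 6: x=6 → posterior Gamma(36, 41/5)
obs 7: x=1 → posterior Gamma(37, 46/5)
obs 8: x=2 → posterior Gamma(39, 51/5)
obs 9: x=2 → posterior Gamma(41, 56/5)
obs 10: x=2 → posterior Gamma(43, 61/5)
obs 11: x=3 → posterior Gamma(46, 66/5)

75/22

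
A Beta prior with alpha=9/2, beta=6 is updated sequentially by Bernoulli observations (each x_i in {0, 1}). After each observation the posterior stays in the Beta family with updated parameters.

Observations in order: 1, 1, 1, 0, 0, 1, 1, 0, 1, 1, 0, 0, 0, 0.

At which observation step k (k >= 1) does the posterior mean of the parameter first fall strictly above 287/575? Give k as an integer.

k = 2

obs 1: x=1 → posterior Beta(11/2, 6)
obs 2: x=1 → posterior Beta(13/2, 6)
obs 3: x=1 → posterior Beta(15/2, 6)
obs 4: x=0 → posterior Beta(15/2, 7)
obs 5: x=0 → posterior Beta(15/2, 8)
obs 6: x=1 → posterior Beta(17/2, 8)
obs 7: x=1 → posterior Beta(19/2, 8)
obs 8: x=0 → posterior Beta(19/2, 9)
obs 9: x=1 → posterior Beta(21/2, 9)
obs 10: x=1 → posterior Beta(23/2, 9)
obs 11: x=0 → posterior Beta(23/2, 10)
obs 12: x=0 → posterior Beta(23/2, 11)
obs 13: x=0 → posterior Beta(23/2, 12)
obs 14: x=0 → posterior Beta(23/2, 13)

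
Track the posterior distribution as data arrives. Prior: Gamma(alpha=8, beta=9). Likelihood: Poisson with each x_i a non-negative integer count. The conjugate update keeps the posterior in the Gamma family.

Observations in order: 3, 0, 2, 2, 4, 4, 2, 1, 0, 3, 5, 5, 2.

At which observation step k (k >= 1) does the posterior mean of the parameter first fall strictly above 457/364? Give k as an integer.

obs 1: x=3 → posterior Gamma(11, 10)
obs 2: x=0 → posterior Gamma(11, 11)
obs 3: x=2 → posterior Gamma(13, 12)
obs 4: x=2 → posterior Gamma(15, 13)
obs 5: x=4 → posterior Gamma(19, 14)
obs 6: x=4 → posterior Gamma(23, 15)
obs 7: x=2 → posterior Gamma(25, 16)
obs 8: x=1 → posterior Gamma(26, 17)
obs 9: x=0 → posterior Gamma(26, 18)
obs 10: x=3 → posterior Gamma(29, 19)
obs 11: x=5 → posterior Gamma(34, 20)
obs 12: x=5 → posterior Gamma(39, 21)
obs 13: x=2 → posterior Gamma(41, 22)

k = 5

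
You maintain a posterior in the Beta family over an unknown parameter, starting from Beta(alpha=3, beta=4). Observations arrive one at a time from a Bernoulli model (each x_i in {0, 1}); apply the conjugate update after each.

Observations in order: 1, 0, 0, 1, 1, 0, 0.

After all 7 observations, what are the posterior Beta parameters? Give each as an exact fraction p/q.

obs 1: x=1 → posterior Beta(4, 4)
obs 2: x=0 → posterior Beta(4, 5)
obs 3: x=0 → posterior Beta(4, 6)
obs 4: x=1 → posterior Beta(5, 6)
obs 5: x=1 → posterior Beta(6, 6)
obs 6: x=0 → posterior Beta(6, 7)
obs 7: x=0 → posterior Beta(6, 8)

alpha=6, beta=8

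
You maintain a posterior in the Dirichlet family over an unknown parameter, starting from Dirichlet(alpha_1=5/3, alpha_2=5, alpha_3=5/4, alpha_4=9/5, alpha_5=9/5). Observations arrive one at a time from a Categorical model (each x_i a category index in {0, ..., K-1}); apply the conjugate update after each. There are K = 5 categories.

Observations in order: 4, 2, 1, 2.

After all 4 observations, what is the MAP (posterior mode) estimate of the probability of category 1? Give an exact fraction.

300/631

obs 1: x=4 → posterior Dirichlet(5/3, 5, 5/4, 9/5, 14/5)
obs 2: x=2 → posterior Dirichlet(5/3, 5, 9/4, 9/5, 14/5)
obs 3: x=1 → posterior Dirichlet(5/3, 6, 9/4, 9/5, 14/5)
obs 4: x=2 → posterior Dirichlet(5/3, 6, 13/4, 9/5, 14/5)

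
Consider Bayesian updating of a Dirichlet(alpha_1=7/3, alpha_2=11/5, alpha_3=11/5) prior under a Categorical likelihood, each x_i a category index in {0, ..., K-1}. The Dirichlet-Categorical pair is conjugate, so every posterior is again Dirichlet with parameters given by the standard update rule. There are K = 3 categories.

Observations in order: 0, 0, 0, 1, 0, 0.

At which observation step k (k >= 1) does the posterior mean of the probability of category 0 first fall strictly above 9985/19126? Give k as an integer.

obs 1: x=0 → posterior Dirichlet(10/3, 11/5, 11/5)
obs 2: x=0 → posterior Dirichlet(13/3, 11/5, 11/5)
obs 3: x=0 → posterior Dirichlet(16/3, 11/5, 11/5)
obs 4: x=1 → posterior Dirichlet(16/3, 16/5, 11/5)
obs 5: x=0 → posterior Dirichlet(19/3, 16/5, 11/5)
obs 6: x=0 → posterior Dirichlet(22/3, 16/5, 11/5)

k = 3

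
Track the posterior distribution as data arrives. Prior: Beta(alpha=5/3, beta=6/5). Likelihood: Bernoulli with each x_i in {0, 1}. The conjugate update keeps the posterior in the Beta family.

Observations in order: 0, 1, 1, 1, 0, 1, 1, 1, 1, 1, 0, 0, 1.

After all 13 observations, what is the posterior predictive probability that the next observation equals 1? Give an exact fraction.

80/119

obs 1: x=0 → posterior Beta(5/3, 11/5)
obs 2: x=1 → posterior Beta(8/3, 11/5)
obs 3: x=1 → posterior Beta(11/3, 11/5)
obs 4: x=1 → posterior Beta(14/3, 11/5)
obs 5: x=0 → posterior Beta(14/3, 16/5)
obs 6: x=1 → posterior Beta(17/3, 16/5)
obs 7: x=1 → posterior Beta(20/3, 16/5)
obs 8: x=1 → posterior Beta(23/3, 16/5)
obs 9: x=1 → posterior Beta(26/3, 16/5)
obs 10: x=1 → posterior Beta(29/3, 16/5)
obs 11: x=0 → posterior Beta(29/3, 21/5)
obs 12: x=0 → posterior Beta(29/3, 26/5)
obs 13: x=1 → posterior Beta(32/3, 26/5)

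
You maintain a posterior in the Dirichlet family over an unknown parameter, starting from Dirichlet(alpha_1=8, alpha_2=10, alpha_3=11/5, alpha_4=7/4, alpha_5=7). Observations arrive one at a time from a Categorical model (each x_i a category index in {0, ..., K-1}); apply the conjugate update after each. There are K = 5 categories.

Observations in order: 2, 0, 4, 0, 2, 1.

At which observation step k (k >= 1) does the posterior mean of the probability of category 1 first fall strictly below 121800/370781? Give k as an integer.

k = 2

obs 1: x=2 → posterior Dirichlet(8, 10, 16/5, 7/4, 7)
obs 2: x=0 → posterior Dirichlet(9, 10, 16/5, 7/4, 7)
obs 3: x=4 → posterior Dirichlet(9, 10, 16/5, 7/4, 8)
obs 4: x=0 → posterior Dirichlet(10, 10, 16/5, 7/4, 8)
obs 5: x=2 → posterior Dirichlet(10, 10, 21/5, 7/4, 8)
obs 6: x=1 → posterior Dirichlet(10, 11, 21/5, 7/4, 8)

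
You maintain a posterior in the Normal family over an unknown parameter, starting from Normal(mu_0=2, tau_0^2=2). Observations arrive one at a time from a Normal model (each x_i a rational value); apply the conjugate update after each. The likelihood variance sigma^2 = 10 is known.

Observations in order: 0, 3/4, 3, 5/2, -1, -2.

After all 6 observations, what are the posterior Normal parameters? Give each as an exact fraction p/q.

mu_0=53/44, tau_0^2=10/11

obs 1: x=0 → posterior Normal(5/3, 5/3)
obs 2: x=3/4 → posterior Normal(43/28, 10/7)
obs 3: x=3 → posterior Normal(55/32, 5/4)
obs 4: x=5/2 → posterior Normal(65/36, 10/9)
obs 5: x=-1 → posterior Normal(61/40, 1)
obs 6: x=-2 → posterior Normal(53/44, 10/11)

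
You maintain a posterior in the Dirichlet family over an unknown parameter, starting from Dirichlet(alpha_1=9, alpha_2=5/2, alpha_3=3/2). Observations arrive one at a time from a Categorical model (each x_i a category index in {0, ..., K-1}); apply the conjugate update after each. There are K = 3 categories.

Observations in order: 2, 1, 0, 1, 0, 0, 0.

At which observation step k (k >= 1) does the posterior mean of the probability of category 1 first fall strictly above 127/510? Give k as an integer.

k = 4

obs 1: x=2 → posterior Dirichlet(9, 5/2, 5/2)
obs 2: x=1 → posterior Dirichlet(9, 7/2, 5/2)
obs 3: x=0 → posterior Dirichlet(10, 7/2, 5/2)
obs 4: x=1 → posterior Dirichlet(10, 9/2, 5/2)
obs 5: x=0 → posterior Dirichlet(11, 9/2, 5/2)
obs 6: x=0 → posterior Dirichlet(12, 9/2, 5/2)
obs 7: x=0 → posterior Dirichlet(13, 9/2, 5/2)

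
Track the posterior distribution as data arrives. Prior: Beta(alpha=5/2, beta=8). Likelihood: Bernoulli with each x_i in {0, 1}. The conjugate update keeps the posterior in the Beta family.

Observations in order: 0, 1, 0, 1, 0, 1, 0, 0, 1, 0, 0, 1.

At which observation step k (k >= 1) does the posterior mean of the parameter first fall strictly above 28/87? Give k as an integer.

k = 6

obs 1: x=0 → posterior Beta(5/2, 9)
obs 2: x=1 → posterior Beta(7/2, 9)
obs 3: x=0 → posterior Beta(7/2, 10)
obs 4: x=1 → posterior Beta(9/2, 10)
obs 5: x=0 → posterior Beta(9/2, 11)
obs 6: x=1 → posterior Beta(11/2, 11)
obs 7: x=0 → posterior Beta(11/2, 12)
obs 8: x=0 → posterior Beta(11/2, 13)
obs 9: x=1 → posterior Beta(13/2, 13)
obs 10: x=0 → posterior Beta(13/2, 14)
obs 11: x=0 → posterior Beta(13/2, 15)
obs 12: x=1 → posterior Beta(15/2, 15)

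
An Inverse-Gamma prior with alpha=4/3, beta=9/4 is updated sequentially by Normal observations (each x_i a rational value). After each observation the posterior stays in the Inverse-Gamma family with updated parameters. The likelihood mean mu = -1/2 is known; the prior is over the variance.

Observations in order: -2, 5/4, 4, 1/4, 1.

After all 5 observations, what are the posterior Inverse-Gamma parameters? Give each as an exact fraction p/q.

obs 1: x=-2 → posterior Inverse-Gamma(11/6, 27/8)
obs 2: x=5/4 → posterior Inverse-Gamma(7/3, 157/32)
obs 3: x=4 → posterior Inverse-Gamma(17/6, 481/32)
obs 4: x=1/4 → posterior Inverse-Gamma(10/3, 245/16)
obs 5: x=1 → posterior Inverse-Gamma(23/6, 263/16)

alpha=23/6, beta=263/16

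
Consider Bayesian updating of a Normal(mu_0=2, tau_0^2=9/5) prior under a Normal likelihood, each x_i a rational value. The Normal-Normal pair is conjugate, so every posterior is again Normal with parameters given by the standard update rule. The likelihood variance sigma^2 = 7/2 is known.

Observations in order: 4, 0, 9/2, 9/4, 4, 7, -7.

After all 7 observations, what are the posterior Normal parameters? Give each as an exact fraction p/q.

obs 1: x=4 → posterior Normal(142/53, 63/53)
obs 2: x=0 → posterior Normal(2, 63/71)
obs 3: x=9/2 → posterior Normal(223/89, 63/89)
obs 4: x=9/4 → posterior Normal(527/214, 63/107)
obs 5: x=4 → posterior Normal(671/250, 63/125)
obs 6: x=7 → posterior Normal(71/22, 63/143)
obs 7: x=-7 → posterior Normal(671/322, 9/23)

mu_0=671/322, tau_0^2=9/23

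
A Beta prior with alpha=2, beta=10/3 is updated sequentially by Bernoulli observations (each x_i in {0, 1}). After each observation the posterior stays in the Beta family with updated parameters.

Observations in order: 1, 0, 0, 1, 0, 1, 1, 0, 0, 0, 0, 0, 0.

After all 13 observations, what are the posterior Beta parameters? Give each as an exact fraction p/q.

obs 1: x=1 → posterior Beta(3, 10/3)
obs 2: x=0 → posterior Beta(3, 13/3)
obs 3: x=0 → posterior Beta(3, 16/3)
obs 4: x=1 → posterior Beta(4, 16/3)
obs 5: x=0 → posterior Beta(4, 19/3)
obs 6: x=1 → posterior Beta(5, 19/3)
obs 7: x=1 → posterior Beta(6, 19/3)
obs 8: x=0 → posterior Beta(6, 22/3)
obs 9: x=0 → posterior Beta(6, 25/3)
obs 10: x=0 → posterior Beta(6, 28/3)
obs 11: x=0 → posterior Beta(6, 31/3)
obs 12: x=0 → posterior Beta(6, 34/3)
obs 13: x=0 → posterior Beta(6, 37/3)

alpha=6, beta=37/3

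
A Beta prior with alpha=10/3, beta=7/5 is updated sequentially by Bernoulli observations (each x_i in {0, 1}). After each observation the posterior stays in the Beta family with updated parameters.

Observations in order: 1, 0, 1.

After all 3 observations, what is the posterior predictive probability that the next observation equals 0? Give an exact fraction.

obs 1: x=1 → posterior Beta(13/3, 7/5)
obs 2: x=0 → posterior Beta(13/3, 12/5)
obs 3: x=1 → posterior Beta(16/3, 12/5)

9/29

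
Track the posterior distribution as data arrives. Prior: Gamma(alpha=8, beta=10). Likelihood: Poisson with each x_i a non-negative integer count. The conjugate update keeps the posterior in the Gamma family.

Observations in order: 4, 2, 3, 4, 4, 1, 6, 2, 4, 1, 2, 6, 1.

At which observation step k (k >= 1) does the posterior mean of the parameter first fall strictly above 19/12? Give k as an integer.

obs 1: x=4 → posterior Gamma(12, 11)
obs 2: x=2 → posterior Gamma(14, 12)
obs 3: x=3 → posterior Gamma(17, 13)
obs 4: x=4 → posterior Gamma(21, 14)
obs 5: x=4 → posterior Gamma(25, 15)
obs 6: x=1 → posterior Gamma(26, 16)
obs 7: x=6 → posterior Gamma(32, 17)
obs 8: x=2 → posterior Gamma(34, 18)
obs 9: x=4 → posterior Gamma(38, 19)
obs 10: x=1 → posterior Gamma(39, 20)
obs 11: x=2 → posterior Gamma(41, 21)
obs 12: x=6 → posterior Gamma(47, 22)
obs 13: x=1 → posterior Gamma(48, 23)

k = 5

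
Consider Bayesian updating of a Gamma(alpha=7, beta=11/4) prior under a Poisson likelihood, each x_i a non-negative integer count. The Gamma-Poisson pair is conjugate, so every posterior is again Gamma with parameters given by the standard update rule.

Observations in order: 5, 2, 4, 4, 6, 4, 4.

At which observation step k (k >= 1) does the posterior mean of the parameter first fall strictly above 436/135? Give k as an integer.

k = 4

obs 1: x=5 → posterior Gamma(12, 15/4)
obs 2: x=2 → posterior Gamma(14, 19/4)
obs 3: x=4 → posterior Gamma(18, 23/4)
obs 4: x=4 → posterior Gamma(22, 27/4)
obs 5: x=6 → posterior Gamma(28, 31/4)
obs 6: x=4 → posterior Gamma(32, 35/4)
obs 7: x=4 → posterior Gamma(36, 39/4)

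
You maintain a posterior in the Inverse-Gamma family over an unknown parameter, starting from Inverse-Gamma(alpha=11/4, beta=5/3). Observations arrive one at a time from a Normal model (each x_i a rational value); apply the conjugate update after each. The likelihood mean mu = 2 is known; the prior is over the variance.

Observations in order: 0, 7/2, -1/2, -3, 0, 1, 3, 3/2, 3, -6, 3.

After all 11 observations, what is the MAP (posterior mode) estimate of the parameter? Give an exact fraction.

1357/222

obs 1: x=0 → posterior Inverse-Gamma(13/4, 11/3)
obs 2: x=7/2 → posterior Inverse-Gamma(15/4, 115/24)
obs 3: x=-1/2 → posterior Inverse-Gamma(17/4, 95/12)
obs 4: x=-3 → posterior Inverse-Gamma(19/4, 245/12)
obs 5: x=0 → posterior Inverse-Gamma(21/4, 269/12)
obs 6: x=1 → posterior Inverse-Gamma(23/4, 275/12)
obs 7: x=3 → posterior Inverse-Gamma(25/4, 281/12)
obs 8: x=3/2 → posterior Inverse-Gamma(27/4, 565/24)
obs 9: x=3 → posterior Inverse-Gamma(29/4, 577/24)
obs 10: x=-6 → posterior Inverse-Gamma(31/4, 1345/24)
obs 11: x=3 → posterior Inverse-Gamma(33/4, 1357/24)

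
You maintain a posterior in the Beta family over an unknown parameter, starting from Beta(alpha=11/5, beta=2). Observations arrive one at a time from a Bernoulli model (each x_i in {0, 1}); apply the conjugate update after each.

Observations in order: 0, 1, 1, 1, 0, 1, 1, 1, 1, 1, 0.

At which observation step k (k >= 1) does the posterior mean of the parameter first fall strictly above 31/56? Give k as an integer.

obs 1: x=0 → posterior Beta(11/5, 3)
obs 2: x=1 → posterior Beta(16/5, 3)
obs 3: x=1 → posterior Beta(21/5, 3)
obs 4: x=1 → posterior Beta(26/5, 3)
obs 5: x=0 → posterior Beta(26/5, 4)
obs 6: x=1 → posterior Beta(31/5, 4)
obs 7: x=1 → posterior Beta(36/5, 4)
obs 8: x=1 → posterior Beta(41/5, 4)
obs 9: x=1 → posterior Beta(46/5, 4)
obs 10: x=1 → posterior Beta(51/5, 4)
obs 11: x=0 → posterior Beta(51/5, 5)

k = 3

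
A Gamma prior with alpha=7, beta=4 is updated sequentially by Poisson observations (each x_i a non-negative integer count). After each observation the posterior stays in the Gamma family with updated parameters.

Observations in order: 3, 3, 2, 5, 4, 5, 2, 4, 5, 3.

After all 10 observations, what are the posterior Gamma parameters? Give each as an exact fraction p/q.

obs 1: x=3 → posterior Gamma(10, 5)
obs 2: x=3 → posterior Gamma(13, 6)
obs 3: x=2 → posterior Gamma(15, 7)
obs 4: x=5 → posterior Gamma(20, 8)
obs 5: x=4 → posterior Gamma(24, 9)
obs 6: x=5 → posterior Gamma(29, 10)
obs 7: x=2 → posterior Gamma(31, 11)
obs 8: x=4 → posterior Gamma(35, 12)
obs 9: x=5 → posterior Gamma(40, 13)
obs 10: x=3 → posterior Gamma(43, 14)

alpha=43, beta=14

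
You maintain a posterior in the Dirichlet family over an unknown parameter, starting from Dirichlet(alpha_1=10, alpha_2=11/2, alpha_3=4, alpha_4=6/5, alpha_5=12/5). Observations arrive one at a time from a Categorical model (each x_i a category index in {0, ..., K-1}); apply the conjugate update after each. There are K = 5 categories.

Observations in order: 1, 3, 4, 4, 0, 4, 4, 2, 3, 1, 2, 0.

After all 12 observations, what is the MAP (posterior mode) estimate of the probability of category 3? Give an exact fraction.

obs 1: x=1 → posterior Dirichlet(10, 13/2, 4, 6/5, 12/5)
obs 2: x=3 → posterior Dirichlet(10, 13/2, 4, 11/5, 12/5)
obs 3: x=4 → posterior Dirichlet(10, 13/2, 4, 11/5, 17/5)
obs 4: x=4 → posterior Dirichlet(10, 13/2, 4, 11/5, 22/5)
obs 5: x=0 → posterior Dirichlet(11, 13/2, 4, 11/5, 22/5)
obs 6: x=4 → posterior Dirichlet(11, 13/2, 4, 11/5, 27/5)
obs 7: x=4 → posterior Dirichlet(11, 13/2, 4, 11/5, 32/5)
obs 8: x=2 → posterior Dirichlet(11, 13/2, 5, 11/5, 32/5)
obs 9: x=3 → posterior Dirichlet(11, 13/2, 5, 16/5, 32/5)
obs 10: x=1 → posterior Dirichlet(11, 15/2, 5, 16/5, 32/5)
obs 11: x=2 → posterior Dirichlet(11, 15/2, 6, 16/5, 32/5)
obs 12: x=0 → posterior Dirichlet(12, 15/2, 6, 16/5, 32/5)

22/301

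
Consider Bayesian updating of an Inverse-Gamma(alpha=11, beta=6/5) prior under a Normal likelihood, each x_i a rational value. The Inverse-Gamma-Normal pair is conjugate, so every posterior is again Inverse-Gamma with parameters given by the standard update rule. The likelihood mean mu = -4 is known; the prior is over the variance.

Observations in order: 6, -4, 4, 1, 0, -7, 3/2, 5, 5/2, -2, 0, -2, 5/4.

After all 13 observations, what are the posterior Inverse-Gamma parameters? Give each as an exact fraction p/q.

alpha=35/2, beta=33717/160

obs 1: x=6 → posterior Inverse-Gamma(23/2, 256/5)
obs 2: x=-4 → posterior Inverse-Gamma(12, 256/5)
obs 3: x=4 → posterior Inverse-Gamma(25/2, 416/5)
obs 4: x=1 → posterior Inverse-Gamma(13, 957/10)
obs 5: x=0 → posterior Inverse-Gamma(27/2, 1037/10)
obs 6: x=-7 → posterior Inverse-Gamma(14, 541/5)
obs 7: x=3/2 → posterior Inverse-Gamma(29/2, 4933/40)
obs 8: x=5 → posterior Inverse-Gamma(15, 6553/40)
obs 9: x=5/2 → posterior Inverse-Gamma(31/2, 3699/20)
obs 10: x=-2 → posterior Inverse-Gamma(16, 3739/20)
obs 11: x=0 → posterior Inverse-Gamma(33/2, 3899/20)
obs 12: x=-2 → posterior Inverse-Gamma(17, 3939/20)
obs 13: x=5/4 → posterior Inverse-Gamma(35/2, 33717/160)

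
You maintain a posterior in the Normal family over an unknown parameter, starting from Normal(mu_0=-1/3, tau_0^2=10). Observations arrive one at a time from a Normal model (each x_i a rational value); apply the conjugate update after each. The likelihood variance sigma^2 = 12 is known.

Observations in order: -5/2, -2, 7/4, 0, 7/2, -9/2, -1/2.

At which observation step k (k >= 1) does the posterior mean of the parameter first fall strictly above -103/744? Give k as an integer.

k = 5

obs 1: x=-5/2 → posterior Normal(-29/22, 60/11)
obs 2: x=-2 → posterior Normal(-49/32, 15/4)
obs 3: x=7/4 → posterior Normal(-3/4, 20/7)
obs 4: x=0 → posterior Normal(-63/104, 30/13)
obs 5: x=7/2 → posterior Normal(7/124, 60/31)
obs 6: x=-9/2 → posterior Normal(-83/144, 5/3)
obs 7: x=-1/2 → posterior Normal(-93/164, 60/41)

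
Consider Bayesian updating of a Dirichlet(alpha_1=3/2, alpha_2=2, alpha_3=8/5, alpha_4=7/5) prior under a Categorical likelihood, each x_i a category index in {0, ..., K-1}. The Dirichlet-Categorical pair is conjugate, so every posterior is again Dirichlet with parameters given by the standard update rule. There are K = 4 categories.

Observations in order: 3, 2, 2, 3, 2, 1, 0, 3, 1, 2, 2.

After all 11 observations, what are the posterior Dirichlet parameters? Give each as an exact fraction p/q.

obs 1: x=3 → posterior Dirichlet(3/2, 2, 8/5, 12/5)
obs 2: x=2 → posterior Dirichlet(3/2, 2, 13/5, 12/5)
obs 3: x=2 → posterior Dirichlet(3/2, 2, 18/5, 12/5)
obs 4: x=3 → posterior Dirichlet(3/2, 2, 18/5, 17/5)
obs 5: x=2 → posterior Dirichlet(3/2, 2, 23/5, 17/5)
obs 6: x=1 → posterior Dirichlet(3/2, 3, 23/5, 17/5)
obs 7: x=0 → posterior Dirichlet(5/2, 3, 23/5, 17/5)
obs 8: x=3 → posterior Dirichlet(5/2, 3, 23/5, 22/5)
obs 9: x=1 → posterior Dirichlet(5/2, 4, 23/5, 22/5)
obs 10: x=2 → posterior Dirichlet(5/2, 4, 28/5, 22/5)
obs 11: x=2 → posterior Dirichlet(5/2, 4, 33/5, 22/5)

alpha_1=5/2, alpha_2=4, alpha_3=33/5, alpha_4=22/5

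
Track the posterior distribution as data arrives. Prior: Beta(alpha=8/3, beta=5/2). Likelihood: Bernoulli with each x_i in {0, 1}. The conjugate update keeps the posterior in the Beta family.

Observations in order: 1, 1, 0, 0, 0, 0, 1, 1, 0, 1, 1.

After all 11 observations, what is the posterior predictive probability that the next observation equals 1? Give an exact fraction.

obs 1: x=1 → posterior Beta(11/3, 5/2)
obs 2: x=1 → posterior Beta(14/3, 5/2)
obs 3: x=0 → posterior Beta(14/3, 7/2)
obs 4: x=0 → posterior Beta(14/3, 9/2)
obs 5: x=0 → posterior Beta(14/3, 11/2)
obs 6: x=0 → posterior Beta(14/3, 13/2)
obs 7: x=1 → posterior Beta(17/3, 13/2)
obs 8: x=1 → posterior Beta(20/3, 13/2)
obs 9: x=0 → posterior Beta(20/3, 15/2)
obs 10: x=1 → posterior Beta(23/3, 15/2)
obs 11: x=1 → posterior Beta(26/3, 15/2)

52/97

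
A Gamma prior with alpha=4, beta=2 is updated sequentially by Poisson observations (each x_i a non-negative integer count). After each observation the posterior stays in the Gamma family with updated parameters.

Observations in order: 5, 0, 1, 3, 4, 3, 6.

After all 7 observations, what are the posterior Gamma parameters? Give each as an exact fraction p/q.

alpha=26, beta=9

obs 1: x=5 → posterior Gamma(9, 3)
obs 2: x=0 → posterior Gamma(9, 4)
obs 3: x=1 → posterior Gamma(10, 5)
obs 4: x=3 → posterior Gamma(13, 6)
obs 5: x=4 → posterior Gamma(17, 7)
obs 6: x=3 → posterior Gamma(20, 8)
obs 7: x=6 → posterior Gamma(26, 9)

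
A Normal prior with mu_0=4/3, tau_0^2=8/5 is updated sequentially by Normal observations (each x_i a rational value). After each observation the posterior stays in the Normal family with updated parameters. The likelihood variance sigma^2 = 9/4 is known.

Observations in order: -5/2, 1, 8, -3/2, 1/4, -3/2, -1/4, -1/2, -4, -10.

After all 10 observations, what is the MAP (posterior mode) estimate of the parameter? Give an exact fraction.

obs 1: x=-5/2 → posterior Normal(-20/77, 72/77)
obs 2: x=1 → posterior Normal(12/109, 72/109)
obs 3: x=8 → posterior Normal(268/141, 24/47)
obs 4: x=-3/2 → posterior Normal(220/173, 72/173)
obs 5: x=1/4 → posterior Normal(228/205, 72/205)
obs 6: x=-3/2 → posterior Normal(60/79, 24/79)
obs 7: x=-1/4 → posterior Normal(172/269, 72/269)
obs 8: x=-1/2 → posterior Normal(156/301, 72/301)
obs 9: x=-4 → posterior Normal(28/333, 8/37)
obs 10: x=-10 → posterior Normal(-4/5, 72/365)

-4/5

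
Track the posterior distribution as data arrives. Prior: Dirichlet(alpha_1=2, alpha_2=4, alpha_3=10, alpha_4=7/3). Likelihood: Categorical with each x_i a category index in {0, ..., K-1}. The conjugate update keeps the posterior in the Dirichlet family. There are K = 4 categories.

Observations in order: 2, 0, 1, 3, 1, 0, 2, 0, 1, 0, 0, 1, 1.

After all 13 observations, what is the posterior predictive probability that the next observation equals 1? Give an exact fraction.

27/94

obs 1: x=2 → posterior Dirichlet(2, 4, 11, 7/3)
obs 2: x=0 → posterior Dirichlet(3, 4, 11, 7/3)
obs 3: x=1 → posterior Dirichlet(3, 5, 11, 7/3)
obs 4: x=3 → posterior Dirichlet(3, 5, 11, 10/3)
obs 5: x=1 → posterior Dirichlet(3, 6, 11, 10/3)
obs 6: x=0 → posterior Dirichlet(4, 6, 11, 10/3)
obs 7: x=2 → posterior Dirichlet(4, 6, 12, 10/3)
obs 8: x=0 → posterior Dirichlet(5, 6, 12, 10/3)
obs 9: x=1 → posterior Dirichlet(5, 7, 12, 10/3)
obs 10: x=0 → posterior Dirichlet(6, 7, 12, 10/3)
obs 11: x=0 → posterior Dirichlet(7, 7, 12, 10/3)
obs 12: x=1 → posterior Dirichlet(7, 8, 12, 10/3)
obs 13: x=1 → posterior Dirichlet(7, 9, 12, 10/3)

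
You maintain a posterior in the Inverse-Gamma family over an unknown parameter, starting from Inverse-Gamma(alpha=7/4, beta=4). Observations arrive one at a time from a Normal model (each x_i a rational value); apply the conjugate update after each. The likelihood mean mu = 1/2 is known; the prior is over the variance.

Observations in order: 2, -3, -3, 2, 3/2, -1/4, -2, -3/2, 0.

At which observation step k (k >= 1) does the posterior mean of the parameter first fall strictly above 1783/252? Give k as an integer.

obs 1: x=2 → posterior Inverse-Gamma(9/4, 41/8)
obs 2: x=-3 → posterior Inverse-Gamma(11/4, 45/4)
obs 3: x=-3 → posterior Inverse-Gamma(13/4, 139/8)
obs 4: x=2 → posterior Inverse-Gamma(15/4, 37/2)
obs 5: x=3/2 → posterior Inverse-Gamma(17/4, 19)
obs 6: x=-1/4 → posterior Inverse-Gamma(19/4, 617/32)
obs 7: x=-2 → posterior Inverse-Gamma(21/4, 717/32)
obs 8: x=-3/2 → posterior Inverse-Gamma(23/4, 781/32)
obs 9: x=0 → posterior Inverse-Gamma(25/4, 785/32)

k = 3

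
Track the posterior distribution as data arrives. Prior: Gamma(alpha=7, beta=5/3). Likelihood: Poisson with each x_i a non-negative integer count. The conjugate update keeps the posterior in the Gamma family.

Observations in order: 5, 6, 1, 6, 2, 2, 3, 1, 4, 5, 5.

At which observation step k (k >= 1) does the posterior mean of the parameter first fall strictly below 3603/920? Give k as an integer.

k = 6

obs 1: x=5 → posterior Gamma(12, 8/3)
obs 2: x=6 → posterior Gamma(18, 11/3)
obs 3: x=1 → posterior Gamma(19, 14/3)
obs 4: x=6 → posterior Gamma(25, 17/3)
obs 5: x=2 → posterior Gamma(27, 20/3)
obs 6: x=2 → posterior Gamma(29, 23/3)
obs 7: x=3 → posterior Gamma(32, 26/3)
obs 8: x=1 → posterior Gamma(33, 29/3)
obs 9: x=4 → posterior Gamma(37, 32/3)
obs 10: x=5 → posterior Gamma(42, 35/3)
obs 11: x=5 → posterior Gamma(47, 38/3)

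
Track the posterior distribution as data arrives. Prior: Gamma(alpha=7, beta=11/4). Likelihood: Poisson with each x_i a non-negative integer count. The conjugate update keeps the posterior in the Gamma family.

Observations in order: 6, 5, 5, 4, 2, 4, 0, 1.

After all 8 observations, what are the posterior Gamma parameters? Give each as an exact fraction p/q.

obs 1: x=6 → posterior Gamma(13, 15/4)
obs 2: x=5 → posterior Gamma(18, 19/4)
obs 3: x=5 → posterior Gamma(23, 23/4)
obs 4: x=4 → posterior Gamma(27, 27/4)
obs 5: x=2 → posterior Gamma(29, 31/4)
obs 6: x=4 → posterior Gamma(33, 35/4)
obs 7: x=0 → posterior Gamma(33, 39/4)
obs 8: x=1 → posterior Gamma(34, 43/4)

alpha=34, beta=43/4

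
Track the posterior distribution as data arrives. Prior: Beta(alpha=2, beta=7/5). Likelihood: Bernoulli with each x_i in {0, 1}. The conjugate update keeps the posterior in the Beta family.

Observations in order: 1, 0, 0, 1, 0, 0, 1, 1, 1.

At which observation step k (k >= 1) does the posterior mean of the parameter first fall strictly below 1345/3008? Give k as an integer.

k = 6

obs 1: x=1 → posterior Beta(3, 7/5)
obs 2: x=0 → posterior Beta(3, 12/5)
obs 3: x=0 → posterior Beta(3, 17/5)
obs 4: x=1 → posterior Beta(4, 17/5)
obs 5: x=0 → posterior Beta(4, 22/5)
obs 6: x=0 → posterior Beta(4, 27/5)
obs 7: x=1 → posterior Beta(5, 27/5)
obs 8: x=1 → posterior Beta(6, 27/5)
obs 9: x=1 → posterior Beta(7, 27/5)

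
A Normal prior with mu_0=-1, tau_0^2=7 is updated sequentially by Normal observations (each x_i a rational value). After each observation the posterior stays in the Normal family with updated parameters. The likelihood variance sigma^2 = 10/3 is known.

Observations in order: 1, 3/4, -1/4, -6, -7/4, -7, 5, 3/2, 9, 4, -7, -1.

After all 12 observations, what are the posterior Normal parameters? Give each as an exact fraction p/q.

mu_0=-187/1048, tau_0^2=35/131

obs 1: x=1 → posterior Normal(11/31, 70/31)
obs 2: x=3/4 → posterior Normal(107/208, 35/26)
obs 3: x=-1/4 → posterior Normal(43/146, 70/73)
obs 4: x=-6 → posterior Normal(-209/188, 35/47)
obs 5: x=-7/4 → posterior Normal(-113/92, 14/23)
obs 6: x=-7 → posterior Normal(-1153/544, 35/68)
obs 7: x=5 → posterior Normal(-733/628, 70/157)
obs 8: x=3/2 → posterior Normal(-607/712, 35/89)
obs 9: x=9 → posterior Normal(149/796, 70/199)
obs 10: x=4 → posterior Normal(97/176, 7/22)
obs 11: x=-7 → posterior Normal(-103/964, 70/241)
obs 12: x=-1 → posterior Normal(-187/1048, 35/131)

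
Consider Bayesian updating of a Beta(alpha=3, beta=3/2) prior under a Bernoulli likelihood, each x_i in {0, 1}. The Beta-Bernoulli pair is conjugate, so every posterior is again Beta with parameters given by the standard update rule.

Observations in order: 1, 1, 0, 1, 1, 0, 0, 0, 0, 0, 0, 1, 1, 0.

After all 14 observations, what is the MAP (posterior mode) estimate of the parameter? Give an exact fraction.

obs 1: x=1 → posterior Beta(4, 3/2)
obs 2: x=1 → posterior Beta(5, 3/2)
obs 3: x=0 → posterior Beta(5, 5/2)
obs 4: x=1 → posterior Beta(6, 5/2)
obs 5: x=1 → posterior Beta(7, 5/2)
obs 6: x=0 → posterior Beta(7, 7/2)
obs 7: x=0 → posterior Beta(7, 9/2)
obs 8: x=0 → posterior Beta(7, 11/2)
obs 9: x=0 → posterior Beta(7, 13/2)
obs 10: x=0 → posterior Beta(7, 15/2)
obs 11: x=0 → posterior Beta(7, 17/2)
obs 12: x=1 → posterior Beta(8, 17/2)
obs 13: x=1 → posterior Beta(9, 17/2)
obs 14: x=0 → posterior Beta(9, 19/2)

16/33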